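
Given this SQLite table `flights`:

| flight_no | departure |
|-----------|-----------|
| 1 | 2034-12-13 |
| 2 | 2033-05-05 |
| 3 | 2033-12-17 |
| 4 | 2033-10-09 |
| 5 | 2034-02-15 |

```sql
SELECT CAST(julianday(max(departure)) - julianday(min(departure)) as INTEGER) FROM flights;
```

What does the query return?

MIN = 2033-05-05, MAX = 2034-12-13.
26 days remain in May 2033 after the 5th (31 − 5).
Full months from June 2033 through November 2034 contribute their day counts.
Then 13 days into December 2034.
Total: 26 + 30 + 31 + 31 + 30 + 31 + 30 + 31 + 31 + 28 + 31 + 30 + 31 + 30 + 31 + 31 + 30 + 31 + 30 + 13 = 587.

587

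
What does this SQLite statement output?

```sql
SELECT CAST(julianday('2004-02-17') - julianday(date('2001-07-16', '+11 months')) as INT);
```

Adding +11 months to 2001-07-16 gives 2002-06-16.
14 days remain in June 2002 after the 16th (30 − 16).
Full months from July 2002 through January 2004 contribute their day counts.
Then 17 days into February 2004.
Total: 14 + 31 + 31 + 30 + 31 + 30 + 31 + 31 + 28 + 31 + 30 + 31 + 30 + 31 + 31 + 30 + 31 + 30 + 31 + 31 + 17 = 611.

611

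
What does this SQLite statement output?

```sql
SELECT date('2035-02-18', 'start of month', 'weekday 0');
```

2035-02-04

`start of month` rewinds 2035-02-18 to 2035-02-01.
`weekday 0` advances to the next Sunday; 2035-02-01 is a Thursday, so it moves forward to 2035-02-04.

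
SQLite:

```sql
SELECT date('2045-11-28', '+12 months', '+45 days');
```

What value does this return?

Adding +12 months to 2045-11-28 gives 2046-11-28.
Applying '+45 days' to 2046-11-28: counting 45 days forward gives 2047-01-12.

2047-01-12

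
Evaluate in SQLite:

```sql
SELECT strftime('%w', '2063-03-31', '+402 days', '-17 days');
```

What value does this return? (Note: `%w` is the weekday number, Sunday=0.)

First apply '+402 days', '-17 days': 2063-03-31 → 2064-04-19.
2064-04-19 is a Saturday; with Sunday=0 that is 6.

6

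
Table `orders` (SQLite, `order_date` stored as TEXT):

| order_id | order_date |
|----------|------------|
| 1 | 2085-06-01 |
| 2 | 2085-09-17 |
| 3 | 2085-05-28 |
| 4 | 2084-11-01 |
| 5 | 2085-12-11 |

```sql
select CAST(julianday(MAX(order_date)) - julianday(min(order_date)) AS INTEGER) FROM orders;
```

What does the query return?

405

MIN = 2084-11-01, MAX = 2085-12-11.
29 days remain in November 2084 after the 1st (30 − 1).
Full months from December 2084 through November 2085 contribute their day counts.
Then 11 days into December 2085.
Total: 29 + 31 + 31 + 28 + 31 + 30 + 31 + 30 + 31 + 31 + 30 + 31 + 30 + 11 = 405.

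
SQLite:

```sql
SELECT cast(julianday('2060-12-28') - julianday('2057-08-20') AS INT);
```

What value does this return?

1226

11 days remain in August 2057 after the 20th (31 − 20).
Full months from September 2057 through November 2060 contribute their day counts.
Then 28 days into December 2060.
Total: 11 + 30 + 31 + 30 + 31 + 31 + 28 + 31 + 30 + 31 + 30 + 31 + 31 + 30 + 31 + 30 + 31 + 31 + 28 + 31 + 30 + 31 + 30 + 31 + 31 + 30 + 31 + 30 + 31 + 31 + 29 + 31 + 30 + 31 + 30 + 31 + 31 + 30 + 31 + 30 + 28 = 1226.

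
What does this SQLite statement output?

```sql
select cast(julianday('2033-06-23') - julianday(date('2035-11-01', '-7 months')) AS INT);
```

-647

Adding -7 months to 2035-11-01 gives 2035-04-01.
7 days remain in June 2033 after the 23rd (30 − 23).
Full months from July 2033 through March 2035 contribute their day counts.
Then 1 day into April 2035.
Total: 7 + 31 + 31 + 30 + 31 + 30 + 31 + 31 + 28 + 31 + 30 + 31 + 30 + 31 + 31 + 30 + 31 + 30 + 31 + 31 + 28 + 31 + 1 = 647.
The subtraction is earlier − later, so the result is −647 → -647.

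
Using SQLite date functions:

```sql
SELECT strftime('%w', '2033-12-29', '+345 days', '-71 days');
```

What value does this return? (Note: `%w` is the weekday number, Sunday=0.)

First apply '+345 days', '-71 days': 2033-12-29 → 2034-09-29.
2034-09-29 is a Friday; with Sunday=0 that is 5.

5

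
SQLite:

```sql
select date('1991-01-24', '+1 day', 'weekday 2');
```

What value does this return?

1991-01-29

Advancing 1 more day within January lands on 1991-01-25.
`weekday 2` advances to the next Tuesday; 1991-01-25 is a Friday, so it moves forward to 1991-01-29.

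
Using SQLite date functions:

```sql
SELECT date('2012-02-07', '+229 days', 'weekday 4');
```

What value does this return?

2012-09-27

Applying '+229 days' to 2012-02-07: counting 229 days forward gives 2012-09-23.
`weekday 4` advances to the next Thursday; 2012-09-23 is a Sunday, so it moves forward to 2012-09-27.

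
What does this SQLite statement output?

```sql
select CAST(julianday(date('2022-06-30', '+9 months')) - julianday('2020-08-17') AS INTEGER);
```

Adding +9 months to 2022-06-30 gives 2023-03-30.
14 days remain in August 2020 after the 17th (31 − 17).
Full months from September 2020 through February 2023 contribute their day counts.
Then 30 days into March 2023.
Total: 14 + 30 + 31 + 30 + 31 + 31 + 28 + 31 + 30 + 31 + 30 + 31 + 31 + 30 + 31 + 30 + 31 + 31 + 28 + 31 + 30 + 31 + 30 + 31 + 31 + 30 + 31 + 30 + 31 + 31 + 28 + 30 = 955.

955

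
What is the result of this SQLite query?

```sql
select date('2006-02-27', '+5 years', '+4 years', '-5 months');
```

2014-09-27

Adding +5 years to 2006-02-27 gives 2011-02-27.
Adding +4 years to 2011-02-27 gives 2015-02-27.
Adding -5 months to 2015-02-27 gives 2014-09-27.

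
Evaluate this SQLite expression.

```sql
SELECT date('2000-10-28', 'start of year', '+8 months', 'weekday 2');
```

2000-09-05

`start of year` rewinds 2000-10-28 to 2000-01-01.
Adding +8 months to 2000-01-01 gives 2000-09-01.
`weekday 2` advances to the next Tuesday; 2000-09-01 is a Friday, so it moves forward to 2000-09-05.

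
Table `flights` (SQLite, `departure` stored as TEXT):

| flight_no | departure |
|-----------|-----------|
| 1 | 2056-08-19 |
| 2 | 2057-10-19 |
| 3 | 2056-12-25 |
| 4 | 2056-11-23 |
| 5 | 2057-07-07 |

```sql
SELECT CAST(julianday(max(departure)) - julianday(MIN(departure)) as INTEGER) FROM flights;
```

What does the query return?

426

MIN = 2056-08-19, MAX = 2057-10-19.
12 days remain in August 2056 after the 19th (31 − 19).
Full months from September 2056 through September 2057 contribute their day counts.
Then 19 days into October 2057.
Total: 12 + 30 + 31 + 30 + 31 + 31 + 28 + 31 + 30 + 31 + 30 + 31 + 31 + 30 + 19 = 426.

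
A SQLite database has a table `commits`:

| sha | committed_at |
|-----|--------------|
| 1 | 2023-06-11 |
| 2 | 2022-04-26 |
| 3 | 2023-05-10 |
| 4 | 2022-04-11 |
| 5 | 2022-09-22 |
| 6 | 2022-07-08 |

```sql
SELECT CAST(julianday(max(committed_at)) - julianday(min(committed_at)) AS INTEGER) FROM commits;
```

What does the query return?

MIN = 2022-04-11, MAX = 2023-06-11.
19 days remain in April 2022 after the 11th (30 − 11).
Full months from May 2022 through May 2023 contribute their day counts.
Then 11 days into June 2023.
Total: 19 + 31 + 30 + 31 + 31 + 30 + 31 + 30 + 31 + 31 + 28 + 31 + 30 + 31 + 11 = 426.

426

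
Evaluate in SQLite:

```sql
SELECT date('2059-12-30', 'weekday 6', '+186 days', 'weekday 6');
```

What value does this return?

2060-07-10

`weekday 6` advances to the next Saturday; 2059-12-30 is a Tuesday, so it moves forward to 2060-01-03.
Applying '+186 days' to 2060-01-03: counting 186 days forward gives 2060-07-07.
`weekday 6` advances to the next Saturday; 2060-07-07 is a Wednesday, so it moves forward to 2060-07-10.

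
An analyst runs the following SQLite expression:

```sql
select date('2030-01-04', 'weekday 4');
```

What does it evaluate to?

`weekday 4` advances to the next Thursday; 2030-01-04 is a Friday, so it moves forward to 2030-01-10.

2030-01-10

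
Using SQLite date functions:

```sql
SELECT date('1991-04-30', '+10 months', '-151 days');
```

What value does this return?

1991-10-02

Adding +10 months to 1991-04-30 targets 1992-02-30. February 1992 has only 29 days, so SQLite normalizes the 1-day overflow forward to 1992-03-01.
Applying '-151 days' to 1992-03-01: counting 151 days back gives 1991-10-02.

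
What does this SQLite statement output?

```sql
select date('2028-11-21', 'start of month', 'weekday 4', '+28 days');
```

2028-11-30

`start of month` rewinds 2028-11-21 to 2028-11-01.
`weekday 4` advances to the next Thursday; 2028-11-01 is a Wednesday, so it moves forward to 2028-11-02.
Advancing 28 more days within November lands on 2028-11-30.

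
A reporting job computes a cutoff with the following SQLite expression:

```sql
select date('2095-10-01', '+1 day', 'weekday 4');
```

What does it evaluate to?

Advancing 1 more day within October lands on 2095-10-02.
`weekday 4` advances to the next Thursday; 2095-10-02 is a Sunday, so it moves forward to 2095-10-06.

2095-10-06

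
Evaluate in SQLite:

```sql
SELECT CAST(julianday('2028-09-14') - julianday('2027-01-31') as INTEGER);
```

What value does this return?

592

0 days remain in January 2027 after the 31st (31 − 31).
Full months from February 2027 through August 2028 contribute their day counts.
Then 14 days into September 2028.
Total: 0 + 28 + 31 + 30 + 31 + 30 + 31 + 31 + 30 + 31 + 30 + 31 + 31 + 29 + 31 + 30 + 31 + 30 + 31 + 31 + 14 = 592.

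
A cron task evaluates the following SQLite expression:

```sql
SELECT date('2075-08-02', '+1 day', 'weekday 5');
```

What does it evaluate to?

2075-08-09

Advancing 1 more day within August lands on 2075-08-03.
`weekday 5` advances to the next Friday; 2075-08-03 is a Saturday, so it moves forward to 2075-08-09.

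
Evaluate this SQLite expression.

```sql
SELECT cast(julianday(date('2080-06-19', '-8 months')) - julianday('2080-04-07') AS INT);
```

-171

Adding -8 months to 2080-06-19 gives 2079-10-19.
12 days remain in October 2079 after the 19th (31 − 19).
November 2079: 30 days.
December 2079: 31 days.
January 2080: 31 days.
February 2080: 29 days (leap year).
March 2080: 31 days.
Then 7 days into April 2080.
Total: 12 + 30 + 31 + 31 + 29 + 31 + 7 = 171.
The subtraction is earlier − later, so the result is −171 → -171.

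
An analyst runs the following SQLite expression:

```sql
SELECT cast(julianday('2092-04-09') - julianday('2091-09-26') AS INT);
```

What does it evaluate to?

196

4 days remain in September 2091 after the 26th (30 − 26).
Full months from October 2091 through March 2092 contribute their day counts.
Then 9 days into April 2092.
Total: 4 + 31 + 30 + 31 + 31 + 29 + 31 + 9 = 196.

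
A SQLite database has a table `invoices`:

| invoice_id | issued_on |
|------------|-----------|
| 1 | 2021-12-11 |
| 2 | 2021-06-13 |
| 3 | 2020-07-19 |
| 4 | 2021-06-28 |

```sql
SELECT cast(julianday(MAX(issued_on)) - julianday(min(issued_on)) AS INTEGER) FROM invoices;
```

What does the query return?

510

MIN = 2020-07-19, MAX = 2021-12-11.
12 days remain in July 2020 after the 19th (31 − 19).
Full months from August 2020 through November 2021 contribute their day counts.
Then 11 days into December 2021.
Total: 12 + 31 + 30 + 31 + 30 + 31 + 31 + 28 + 31 + 30 + 31 + 30 + 31 + 31 + 30 + 31 + 30 + 11 = 510.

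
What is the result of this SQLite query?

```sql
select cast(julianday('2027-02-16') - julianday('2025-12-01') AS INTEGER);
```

442

30 days remain in December 2025 after the 1st (31 − 1).
Full months from January 2026 through January 2027 contribute their day counts.
Then 16 days into February 2027.
Total: 30 + 31 + 28 + 31 + 30 + 31 + 30 + 31 + 31 + 30 + 31 + 30 + 31 + 31 + 16 = 442.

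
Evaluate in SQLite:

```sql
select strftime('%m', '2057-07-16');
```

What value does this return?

`%m` extracts the 2-digit month (01-12): 07.

07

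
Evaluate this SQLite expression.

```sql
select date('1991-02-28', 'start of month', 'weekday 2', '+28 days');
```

1991-03-05

`start of month` rewinds 1991-02-28 to 1991-02-01.
`weekday 2` advances to the next Tuesday; 1991-02-01 is a Friday, so it moves forward to 1991-02-05.
February 1991 has 28 days; 23 remain after the 5th, so 24 days reach 1991-03-01.
Advancing 4 more days within March lands on 1991-03-05.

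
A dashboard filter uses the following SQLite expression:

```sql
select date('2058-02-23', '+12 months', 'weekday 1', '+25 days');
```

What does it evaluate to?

2059-03-21

Adding +12 months to 2058-02-23 gives 2059-02-23.
`weekday 1` advances to the next Monday; 2059-02-23 is a Sunday, so it moves forward to 2059-02-24.
February 2059 has 28 days; 4 remain after the 24th, so 5 days reach 2059-03-01.
Advancing 20 more days within March lands on 2059-03-21.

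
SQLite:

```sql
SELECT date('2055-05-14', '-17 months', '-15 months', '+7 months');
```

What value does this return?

Adding -17 months to 2055-05-14 gives 2053-12-14.
Adding -15 months to 2053-12-14 gives 2052-09-14.
Adding +7 months to 2052-09-14 gives 2053-04-14.

2053-04-14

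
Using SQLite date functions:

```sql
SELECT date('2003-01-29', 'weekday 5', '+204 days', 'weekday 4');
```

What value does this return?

`weekday 5` advances to the next Friday; 2003-01-29 is a Wednesday, so it moves forward to 2003-01-31.
Applying '+204 days' to 2003-01-31: counting 204 days forward gives 2003-08-23.
`weekday 4` advances to the next Thursday; 2003-08-23 is a Saturday, so it moves forward to 2003-08-28.

2003-08-28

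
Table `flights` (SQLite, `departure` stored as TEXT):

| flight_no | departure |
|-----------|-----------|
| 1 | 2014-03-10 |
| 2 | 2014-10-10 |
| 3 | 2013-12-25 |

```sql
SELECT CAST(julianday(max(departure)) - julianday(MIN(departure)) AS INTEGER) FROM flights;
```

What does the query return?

MIN = 2013-12-25, MAX = 2014-10-10.
6 days remain in December 2013 after the 25th (31 − 25).
Full months from January 2014 through September 2014 contribute their day counts.
Then 10 days into October 2014.
Total: 6 + 31 + 28 + 31 + 30 + 31 + 30 + 31 + 31 + 30 + 10 = 289.

289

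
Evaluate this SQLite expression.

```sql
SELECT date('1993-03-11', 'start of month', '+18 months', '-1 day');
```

1994-08-31

`start of month` rewinds 1993-03-11 to 1993-03-01.
Adding +18 months to 1993-03-01 gives 1994-09-01.
Going back 1 day from 1994-09-01 reaches 1994-08-31 (last day of August, 31 days).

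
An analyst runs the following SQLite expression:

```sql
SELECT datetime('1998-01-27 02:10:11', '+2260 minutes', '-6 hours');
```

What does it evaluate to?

2260 minutes = 37h 40m; +2260 minutes from 1998-01-27 02:10:11 is 1998-01-28 15:50:11 (crosses midnight).
-6 hours from 1998-01-28 15:50:11 is 1998-01-28 09:50:11.

1998-01-28 09:50:11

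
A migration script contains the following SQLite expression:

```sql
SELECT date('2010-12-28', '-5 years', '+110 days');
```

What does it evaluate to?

Adding -5 years to 2010-12-28 gives 2005-12-28.
Applying '+110 days' to 2005-12-28: counting 110 days forward gives 2006-04-17.

2006-04-17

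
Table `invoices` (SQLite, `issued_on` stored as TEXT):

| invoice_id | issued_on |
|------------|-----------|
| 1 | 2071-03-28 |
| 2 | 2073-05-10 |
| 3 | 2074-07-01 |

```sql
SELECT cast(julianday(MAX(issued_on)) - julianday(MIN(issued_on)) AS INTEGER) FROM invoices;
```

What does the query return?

1191

MIN = 2071-03-28, MAX = 2074-07-01.
3 days remain in March 2071 after the 28th (31 − 28).
Full months from April 2071 through June 2074 contribute their day counts.
Then 1 day into July 2074.
Total: 3 + 30 + 31 + 30 + 31 + 31 + 30 + 31 + 30 + 31 + 31 + 29 + 31 + 30 + 31 + 30 + 31 + 31 + 30 + 31 + 30 + 31 + 31 + 28 + 31 + 30 + 31 + 30 + 31 + 31 + 30 + 31 + 30 + 31 + 31 + 28 + 31 + 30 + 31 + 30 + 1 = 1191.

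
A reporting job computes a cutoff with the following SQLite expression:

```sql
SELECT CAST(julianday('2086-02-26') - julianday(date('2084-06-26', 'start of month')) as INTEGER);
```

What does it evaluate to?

635

`start of month` rewinds 2084-06-26 to 2084-06-01.
29 days remain in June 2084 after the 1st (30 − 1).
Full months from July 2084 through January 2086 contribute their day counts.
Then 26 days into February 2086.
Total: 29 + 31 + 31 + 30 + 31 + 30 + 31 + 31 + 28 + 31 + 30 + 31 + 30 + 31 + 31 + 30 + 31 + 30 + 31 + 31 + 26 = 635.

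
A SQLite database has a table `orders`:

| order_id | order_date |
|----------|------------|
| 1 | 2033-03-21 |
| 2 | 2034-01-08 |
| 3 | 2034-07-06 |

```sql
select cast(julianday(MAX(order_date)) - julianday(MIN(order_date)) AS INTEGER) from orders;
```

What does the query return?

MIN = 2033-03-21, MAX = 2034-07-06.
10 days remain in March 2033 after the 21st (31 − 21).
Full months from April 2033 through June 2034 contribute their day counts.
Then 6 days into July 2034.
Total: 10 + 30 + 31 + 30 + 31 + 31 + 30 + 31 + 30 + 31 + 31 + 28 + 31 + 30 + 31 + 30 + 6 = 472.

472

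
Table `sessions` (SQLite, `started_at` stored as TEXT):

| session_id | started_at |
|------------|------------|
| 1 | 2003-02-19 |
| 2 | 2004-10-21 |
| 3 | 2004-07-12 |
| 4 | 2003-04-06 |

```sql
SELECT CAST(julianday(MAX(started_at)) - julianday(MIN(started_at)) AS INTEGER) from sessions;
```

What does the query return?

610

MIN = 2003-02-19, MAX = 2004-10-21.
9 days remain in February 2003 after the 19th (28 − 19).
Full months from March 2003 through September 2004 contribute their day counts.
Then 21 days into October 2004.
Total: 9 + 31 + 30 + 31 + 30 + 31 + 31 + 30 + 31 + 30 + 31 + 31 + 29 + 31 + 30 + 31 + 30 + 31 + 31 + 30 + 21 = 610.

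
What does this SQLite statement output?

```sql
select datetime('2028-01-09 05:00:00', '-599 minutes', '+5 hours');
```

2028-01-09 00:01:00

599 minutes = 9h 59m; -599 minutes from 2028-01-09 05:00:00 is 2028-01-08 19:01:00 (crosses midnight).
+5 hours from 2028-01-08 19:01:00 is 2028-01-09 00:01:00 (crosses midnight).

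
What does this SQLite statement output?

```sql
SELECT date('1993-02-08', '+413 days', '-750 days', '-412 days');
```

Applying '+413 days' to 1993-02-08: counting 413 days forward gives 1994-03-28.
Applying '-750 days' to 1994-03-28: counting 750 days back gives 1992-03-08.
Applying '-412 days' to 1992-03-08: counting 412 days back gives 1991-01-21.

1991-01-21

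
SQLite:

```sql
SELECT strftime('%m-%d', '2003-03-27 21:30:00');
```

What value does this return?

`%m-%d` extracts the month-day: 03-27.

03-27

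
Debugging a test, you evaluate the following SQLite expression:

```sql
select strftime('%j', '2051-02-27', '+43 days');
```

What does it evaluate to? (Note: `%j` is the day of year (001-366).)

First apply '+43 days': 2051-02-27 → 2051-04-11.
Day-of-year for 2051-04-11: days since 2051-01-01 inclusive = 101, zero-padded to 101.

101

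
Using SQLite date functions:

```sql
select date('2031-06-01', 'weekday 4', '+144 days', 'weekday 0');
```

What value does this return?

2031-11-02

`weekday 4` advances to the next Thursday; 2031-06-01 is a Sunday, so it moves forward to 2031-06-05.
Applying '+144 days' to 2031-06-05: counting 144 days forward gives 2031-10-27.
`weekday 0` advances to the next Sunday; 2031-10-27 is a Monday, so it moves forward to 2031-11-02.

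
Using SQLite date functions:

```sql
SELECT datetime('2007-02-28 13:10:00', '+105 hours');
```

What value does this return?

+105 hours from 2007-02-28 13:10:00 is 2007-03-04 22:10:00 (crosses midnight).

2007-03-04 22:10:00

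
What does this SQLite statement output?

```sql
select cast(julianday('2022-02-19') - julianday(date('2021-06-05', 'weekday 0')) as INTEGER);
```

`weekday 0` advances to the next Sunday; 2021-06-05 is a Saturday, so it moves forward to 2021-06-06.
24 days remain in June 2021 after the 6th (30 − 6).
Full months from July 2021 through January 2022 contribute their day counts.
Then 19 days into February 2022.
Total: 24 + 31 + 31 + 30 + 31 + 30 + 31 + 31 + 19 = 258.

258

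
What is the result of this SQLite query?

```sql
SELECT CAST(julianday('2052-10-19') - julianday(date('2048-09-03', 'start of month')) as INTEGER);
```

`start of month` rewinds 2048-09-03 to 2048-09-01.
29 days remain in September 2048 after the 1st (30 − 1).
Full months from October 2048 through September 2052 contribute their day counts.
Then 19 days into October 2052.
Total: 29 + 31 + 30 + 31 + 31 + 28 + 31 + 30 + 31 + 30 + 31 + 31 + 30 + 31 + 30 + 31 + 31 + 28 + 31 + 30 + 31 + 30 + 31 + 31 + 30 + 31 + 30 + 31 + 31 + 28 + 31 + 30 + 31 + 30 + 31 + 31 + 30 + 31 + 30 + 31 + 31 + 29 + 31 + 30 + 31 + 30 + 31 + 31 + 30 + 19 = 1509.

1509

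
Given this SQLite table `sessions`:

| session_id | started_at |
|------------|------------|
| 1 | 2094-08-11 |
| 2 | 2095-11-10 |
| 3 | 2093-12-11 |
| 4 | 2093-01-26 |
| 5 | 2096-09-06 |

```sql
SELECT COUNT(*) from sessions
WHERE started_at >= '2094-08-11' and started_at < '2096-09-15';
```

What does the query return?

Rows in [2094-08-11, 2096-09-15): 2094-08-11, 2095-11-10, 2096-09-06 → 3 rows.

3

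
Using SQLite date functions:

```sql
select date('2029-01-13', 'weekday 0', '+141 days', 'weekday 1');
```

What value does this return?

2029-06-04

`weekday 0` advances to the next Sunday; 2029-01-13 is a Saturday, so it moves forward to 2029-01-14.
Applying '+141 days' to 2029-01-14: counting 141 days forward gives 2029-06-04.
`weekday 1` advances to the next Monday; 2029-06-04 is already a Monday, so it stays at 2029-06-04.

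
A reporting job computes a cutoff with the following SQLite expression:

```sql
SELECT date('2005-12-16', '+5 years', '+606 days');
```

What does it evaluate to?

2012-08-13

Adding +5 years to 2005-12-16 gives 2010-12-16.
Applying '+606 days' to 2010-12-16: counting 606 days forward gives 2012-08-13.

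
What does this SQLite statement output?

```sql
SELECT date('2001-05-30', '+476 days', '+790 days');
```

2004-11-16

Applying '+476 days' to 2001-05-30: counting 476 days forward gives 2002-09-18.
Applying '+790 days' to 2002-09-18: counting 790 days forward gives 2004-11-16.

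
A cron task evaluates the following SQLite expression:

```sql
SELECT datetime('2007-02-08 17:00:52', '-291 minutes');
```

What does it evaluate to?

291 minutes = 4h 51m; -291 minutes from 2007-02-08 17:00:52 is 2007-02-08 12:09:52.

2007-02-08 12:09:52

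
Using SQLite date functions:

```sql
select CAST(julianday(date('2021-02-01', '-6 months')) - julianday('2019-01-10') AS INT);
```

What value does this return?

Adding -6 months to 2021-02-01 gives 2020-08-01.
21 days remain in January 2019 after the 10th (31 − 10).
Full months from February 2019 through July 2020 contribute their day counts.
Then 1 day into August 2020.
Total: 21 + 28 + 31 + 30 + 31 + 30 + 31 + 31 + 30 + 31 + 30 + 31 + 31 + 29 + 31 + 30 + 31 + 30 + 31 + 1 = 569.

569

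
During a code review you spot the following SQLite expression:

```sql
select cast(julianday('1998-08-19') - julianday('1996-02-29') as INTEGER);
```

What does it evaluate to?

902

0 days remain in February 1996 after the 29th (29 − 29).
Full months from March 1996 through July 1998 contribute their day counts.
Then 19 days into August 1998.
Total: 0 + 31 + 30 + 31 + 30 + 31 + 31 + 30 + 31 + 30 + 31 + 31 + 28 + 31 + 30 + 31 + 30 + 31 + 31 + 30 + 31 + 30 + 31 + 31 + 28 + 31 + 30 + 31 + 30 + 31 + 19 = 902.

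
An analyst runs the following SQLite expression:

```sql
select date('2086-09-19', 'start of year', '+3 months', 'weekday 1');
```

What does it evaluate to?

`start of year` rewinds 2086-09-19 to 2086-01-01.
Adding +3 months to 2086-01-01 gives 2086-04-01.
`weekday 1` advances to the next Monday; 2086-04-01 is already a Monday, so it stays at 2086-04-01.

2086-04-01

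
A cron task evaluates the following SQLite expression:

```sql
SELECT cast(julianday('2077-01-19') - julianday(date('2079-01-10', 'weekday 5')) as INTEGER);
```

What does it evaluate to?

`weekday 5` advances to the next Friday; 2079-01-10 is a Tuesday, so it moves forward to 2079-01-13.
12 days remain in January 2077 after the 19th (31 − 19).
Full months from February 2077 through December 2078 contribute their day counts.
Then 13 days into January 2079.
Total: 12 + 28 + 31 + 30 + 31 + 30 + 31 + 31 + 30 + 31 + 30 + 31 + 31 + 28 + 31 + 30 + 31 + 30 + 31 + 31 + 30 + 31 + 30 + 31 + 13 = 724.
The subtraction is earlier − later, so the result is −724 → -724.

-724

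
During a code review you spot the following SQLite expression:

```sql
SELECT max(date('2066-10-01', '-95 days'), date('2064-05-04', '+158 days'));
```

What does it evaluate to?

2066-06-28

date('2066-10-01', '-95 days') → 2066-06-28.
date('2064-05-04', '+158 days') → 2064-10-09.
Later of the two is 2066-06-28.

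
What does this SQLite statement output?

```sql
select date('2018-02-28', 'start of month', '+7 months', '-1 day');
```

2018-08-31

`start of month` rewinds 2018-02-28 to 2018-02-01.
Adding +7 months to 2018-02-01 gives 2018-09-01.
Going back 1 day from 2018-09-01 reaches 2018-08-31 (last day of August, 31 days).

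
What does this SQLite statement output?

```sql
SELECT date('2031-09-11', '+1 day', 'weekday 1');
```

Advancing 1 more day within September lands on 2031-09-12.
`weekday 1` advances to the next Monday; 2031-09-12 is a Friday, so it moves forward to 2031-09-15.

2031-09-15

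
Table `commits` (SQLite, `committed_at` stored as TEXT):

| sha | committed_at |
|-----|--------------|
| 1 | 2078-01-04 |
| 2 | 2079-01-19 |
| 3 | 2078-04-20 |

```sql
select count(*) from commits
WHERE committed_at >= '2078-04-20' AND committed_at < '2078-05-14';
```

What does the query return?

Rows in [2078-04-20, 2078-05-14): 2078-04-20 → 1 row.

1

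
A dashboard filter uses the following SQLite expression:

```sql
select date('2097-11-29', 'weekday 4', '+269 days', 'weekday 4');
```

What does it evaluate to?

2098-09-04

`weekday 4` advances to the next Thursday; 2097-11-29 is a Friday, so it moves forward to 2097-12-05.
Applying '+269 days' to 2097-12-05: counting 269 days forward gives 2098-08-31.
`weekday 4` advances to the next Thursday; 2098-08-31 is a Sunday, so it moves forward to 2098-09-04.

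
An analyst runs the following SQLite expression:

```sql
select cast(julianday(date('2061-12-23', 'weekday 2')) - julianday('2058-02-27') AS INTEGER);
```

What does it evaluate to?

1399

`weekday 2` advances to the next Tuesday; 2061-12-23 is a Friday, so it moves forward to 2061-12-27.
1 day remains in February 2058 after the 27th (28 − 27).
Full months from March 2058 through November 2061 contribute their day counts.
Then 27 days into December 2061.
Total: 1 + 31 + 30 + 31 + 30 + 31 + 31 + 30 + 31 + 30 + 31 + 31 + 28 + 31 + 30 + 31 + 30 + 31 + 31 + 30 + 31 + 30 + 31 + 31 + 29 + 31 + 30 + 31 + 30 + 31 + 31 + 30 + 31 + 30 + 31 + 31 + 28 + 31 + 30 + 31 + 30 + 31 + 31 + 30 + 31 + 30 + 27 = 1399.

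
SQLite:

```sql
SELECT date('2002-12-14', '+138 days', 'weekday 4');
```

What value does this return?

Applying '+138 days' to 2002-12-14: counting 138 days forward gives 2003-05-01.
`weekday 4` advances to the next Thursday; 2003-05-01 is already a Thursday, so it stays at 2003-05-01.

2003-05-01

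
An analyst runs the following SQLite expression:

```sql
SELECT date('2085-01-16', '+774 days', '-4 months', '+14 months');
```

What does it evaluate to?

Applying '+774 days' to 2085-01-16: counting 774 days forward gives 2087-03-01.
Adding -4 months to 2087-03-01 gives 2086-11-01.
Adding +14 months to 2086-11-01 gives 2088-01-01.

2088-01-01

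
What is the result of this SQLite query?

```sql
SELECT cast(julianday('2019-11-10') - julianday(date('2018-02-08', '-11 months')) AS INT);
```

977

Adding -11 months to 2018-02-08 gives 2017-03-08.
23 days remain in March 2017 after the 8th (31 − 8).
Full months from April 2017 through October 2019 contribute their day counts.
Then 10 days into November 2019.
Total: 23 + 30 + 31 + 30 + 31 + 31 + 30 + 31 + 30 + 31 + 31 + 28 + 31 + 30 + 31 + 30 + 31 + 31 + 30 + 31 + 30 + 31 + 31 + 28 + 31 + 30 + 31 + 30 + 31 + 31 + 30 + 31 + 10 = 977.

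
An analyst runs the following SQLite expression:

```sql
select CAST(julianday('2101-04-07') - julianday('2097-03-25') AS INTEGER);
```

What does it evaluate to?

6 days remain in March 2097 after the 25th (31 − 25).
Full months from April 2097 through March 2101 contribute their day counts.
Then 7 days into April 2101.
Total: 6 + 30 + 31 + 30 + 31 + 31 + 30 + 31 + 30 + 31 + 31 + 28 + 31 + 30 + 31 + 30 + 31 + 31 + 30 + 31 + 30 + 31 + 31 + 28 + 31 + 30 + 31 + 30 + 31 + 31 + 30 + 31 + 30 + 31 + 31 + 28 + 31 + 30 + 31 + 30 + 31 + 31 + 30 + 31 + 30 + 31 + 31 + 28 + 31 + 7 = 1473.

1473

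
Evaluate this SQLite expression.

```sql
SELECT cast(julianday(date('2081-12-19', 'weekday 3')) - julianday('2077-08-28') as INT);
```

`weekday 3` advances to the next Wednesday; 2081-12-19 is a Friday, so it moves forward to 2081-12-24.
3 days remain in August 2077 after the 28th (31 − 28).
Full months from September 2077 through November 2081 contribute their day counts.
Then 24 days into December 2081.
Total: 3 + 30 + 31 + 30 + 31 + 31 + 28 + 31 + 30 + 31 + 30 + 31 + 31 + 30 + 31 + 30 + 31 + 31 + 28 + 31 + 30 + 31 + 30 + 31 + 31 + 30 + 31 + 30 + 31 + 31 + 29 + 31 + 30 + 31 + 30 + 31 + 31 + 30 + 31 + 30 + 31 + 31 + 28 + 31 + 30 + 31 + 30 + 31 + 31 + 30 + 31 + 30 + 24 = 1579.

1579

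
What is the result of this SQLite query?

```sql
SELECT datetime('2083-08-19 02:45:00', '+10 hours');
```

2083-08-19 12:45:00

+10 hours from 2083-08-19 02:45:00 is 2083-08-19 12:45:00.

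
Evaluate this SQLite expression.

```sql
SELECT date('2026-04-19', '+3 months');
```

Adding +3 months to 2026-04-19 gives 2026-07-19.

2026-07-19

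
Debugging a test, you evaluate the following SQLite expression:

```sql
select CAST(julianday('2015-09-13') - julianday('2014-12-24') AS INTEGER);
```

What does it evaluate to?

263

7 days remain in December 2014 after the 24th (31 − 24).
Full months from January 2015 through August 2015 contribute their day counts.
Then 13 days into September 2015.
Total: 7 + 31 + 28 + 31 + 30 + 31 + 30 + 31 + 31 + 13 = 263.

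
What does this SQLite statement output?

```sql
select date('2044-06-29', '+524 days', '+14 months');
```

2047-02-05

Applying '+524 days' to 2044-06-29: counting 524 days forward gives 2045-12-05.
Adding +14 months to 2045-12-05 gives 2047-02-05.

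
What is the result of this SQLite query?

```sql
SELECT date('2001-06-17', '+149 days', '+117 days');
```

2002-03-10

Applying '+149 days' to 2001-06-17: counting 149 days forward gives 2001-11-13.
Applying '+117 days' to 2001-11-13: counting 117 days forward gives 2002-03-10.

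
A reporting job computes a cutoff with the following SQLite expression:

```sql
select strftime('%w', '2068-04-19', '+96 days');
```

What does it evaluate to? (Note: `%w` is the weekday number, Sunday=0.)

First apply '+96 days': 2068-04-19 → 2068-07-24.
2068-07-24 is a Tuesday; with Sunday=0 that is 2.

2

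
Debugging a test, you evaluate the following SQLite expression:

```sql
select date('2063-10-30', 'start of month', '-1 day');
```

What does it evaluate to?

`start of month` rewinds 2063-10-30 to 2063-10-01.
Going back 1 day from 2063-10-01 reaches 2063-09-30 (last day of September, 30 days).

2063-09-30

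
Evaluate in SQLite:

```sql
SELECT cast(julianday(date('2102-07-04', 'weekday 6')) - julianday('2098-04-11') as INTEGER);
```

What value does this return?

`weekday 6` advances to the next Saturday; 2102-07-04 is a Tuesday, so it moves forward to 2102-07-08.
19 days remain in April 2098 after the 11th (30 − 11).
Full months from May 2098 through June 2102 contribute their day counts.
Then 8 days into July 2102.
Total: 19 + 31 + 30 + 31 + 31 + 30 + 31 + 30 + 31 + 31 + 28 + 31 + 30 + 31 + 30 + 31 + 31 + 30 + 31 + 30 + 31 + 31 + 28 + 31 + 30 + 31 + 30 + 31 + 31 + 30 + 31 + 30 + 31 + 31 + 28 + 31 + 30 + 31 + 30 + 31 + 31 + 30 + 31 + 30 + 31 + 31 + 28 + 31 + 30 + 31 + 30 + 8 = 1548.

1548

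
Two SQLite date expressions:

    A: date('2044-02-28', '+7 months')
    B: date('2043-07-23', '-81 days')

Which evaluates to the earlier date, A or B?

A = 2044-09-28.
B = 2043-05-03.
B is earlier.

B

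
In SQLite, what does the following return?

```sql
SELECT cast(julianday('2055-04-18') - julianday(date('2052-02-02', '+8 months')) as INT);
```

928

Adding +8 months to 2052-02-02 gives 2052-10-02.
29 days remain in October 2052 after the 2nd (31 − 2).
Full months from November 2052 through March 2055 contribute their day counts.
Then 18 days into April 2055.
Total: 29 + 30 + 31 + 31 + 28 + 31 + 30 + 31 + 30 + 31 + 31 + 30 + 31 + 30 + 31 + 31 + 28 + 31 + 30 + 31 + 30 + 31 + 31 + 30 + 31 + 30 + 31 + 31 + 28 + 31 + 18 = 928.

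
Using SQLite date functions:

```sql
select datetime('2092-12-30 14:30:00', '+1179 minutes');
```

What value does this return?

2092-12-31 10:09:00

1179 minutes = 19h 39m; +1179 minutes from 2092-12-30 14:30:00 is 2092-12-31 10:09:00 (crosses midnight).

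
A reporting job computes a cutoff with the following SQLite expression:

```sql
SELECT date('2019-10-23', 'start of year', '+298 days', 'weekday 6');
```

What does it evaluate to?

`start of year` rewinds 2019-10-23 to 2019-01-01.
Applying '+298 days' to 2019-01-01: counting 298 days forward gives 2019-10-26.
`weekday 6` advances to the next Saturday; 2019-10-26 is already a Saturday, so it stays at 2019-10-26.

2019-10-26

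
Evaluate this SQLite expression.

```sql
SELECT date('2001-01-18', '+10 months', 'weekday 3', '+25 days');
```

2001-12-16

Adding +10 months to 2001-01-18 gives 2001-11-18.
`weekday 3` advances to the next Wednesday; 2001-11-18 is a Sunday, so it moves forward to 2001-11-21.
November 2001 has 30 days; 9 remain after the 21st, so 10 days reach 2001-12-01.
Advancing 15 more days within December lands on 2001-12-16.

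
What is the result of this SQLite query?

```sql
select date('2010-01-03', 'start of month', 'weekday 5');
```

2010-01-01

`start of month` rewinds 2010-01-03 to 2010-01-01.
`weekday 5` advances to the next Friday; 2010-01-01 is already a Friday, so it stays at 2010-01-01.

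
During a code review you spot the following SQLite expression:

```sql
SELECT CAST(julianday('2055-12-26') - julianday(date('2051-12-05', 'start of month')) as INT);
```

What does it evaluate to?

`start of month` rewinds 2051-12-05 to 2051-12-01.
30 days remain in December 2051 after the 1st (31 − 1).
Full months from January 2052 through November 2055 contribute their day counts.
Then 26 days into December 2055.
Total: 30 + 31 + 29 + 31 + 30 + 31 + 30 + 31 + 31 + 30 + 31 + 30 + 31 + 31 + 28 + 31 + 30 + 31 + 30 + 31 + 31 + 30 + 31 + 30 + 31 + 31 + 28 + 31 + 30 + 31 + 30 + 31 + 31 + 30 + 31 + 30 + 31 + 31 + 28 + 31 + 30 + 31 + 30 + 31 + 31 + 30 + 31 + 30 + 26 = 1486.

1486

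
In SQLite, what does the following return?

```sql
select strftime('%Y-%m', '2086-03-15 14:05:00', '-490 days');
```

2084-11

First apply '-490 days': 2086-03-15 14:05:00 → 2084-11-10 14:05:00.
`%Y-%m` extracts the year-month: 2084-11.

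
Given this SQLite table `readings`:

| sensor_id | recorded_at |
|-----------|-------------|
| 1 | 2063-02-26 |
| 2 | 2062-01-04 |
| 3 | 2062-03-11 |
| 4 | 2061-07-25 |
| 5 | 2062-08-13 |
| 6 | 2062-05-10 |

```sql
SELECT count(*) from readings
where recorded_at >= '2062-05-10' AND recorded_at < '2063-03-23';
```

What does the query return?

Rows in [2062-05-10, 2063-03-23): 2063-02-26, 2062-08-13, 2062-05-10 → 3 rows.

3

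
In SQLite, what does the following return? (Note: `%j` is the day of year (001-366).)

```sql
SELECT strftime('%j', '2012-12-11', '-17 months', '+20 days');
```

212

First apply '-17 months', '+20 days': 2012-12-11 → 2011-07-31.
Day-of-year for 2011-07-31: days since 2011-01-01 inclusive = 212, zero-padded to 212.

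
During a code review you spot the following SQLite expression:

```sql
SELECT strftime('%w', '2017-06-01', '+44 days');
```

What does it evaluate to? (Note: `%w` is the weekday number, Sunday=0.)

6

First apply '+44 days': 2017-06-01 → 2017-07-15.
2017-07-15 is a Saturday; with Sunday=0 that is 6.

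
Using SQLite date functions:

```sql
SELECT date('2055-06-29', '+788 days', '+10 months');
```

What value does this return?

2058-06-25

Applying '+788 days' to 2055-06-29: counting 788 days forward gives 2057-08-25.
Adding +10 months to 2057-08-25 gives 2058-06-25.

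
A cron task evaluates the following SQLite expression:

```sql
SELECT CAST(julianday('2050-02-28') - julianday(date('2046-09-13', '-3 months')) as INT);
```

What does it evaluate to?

1356

Adding -3 months to 2046-09-13 gives 2046-06-13.
17 days remain in June 2046 after the 13th (30 − 13).
Full months from July 2046 through January 2050 contribute their day counts.
Then 28 days into February 2050.
Total: 17 + 31 + 31 + 30 + 31 + 30 + 31 + 31 + 28 + 31 + 30 + 31 + 30 + 31 + 31 + 30 + 31 + 30 + 31 + 31 + 29 + 31 + 30 + 31 + 30 + 31 + 31 + 30 + 31 + 30 + 31 + 31 + 28 + 31 + 30 + 31 + 30 + 31 + 31 + 30 + 31 + 30 + 31 + 31 + 28 = 1356.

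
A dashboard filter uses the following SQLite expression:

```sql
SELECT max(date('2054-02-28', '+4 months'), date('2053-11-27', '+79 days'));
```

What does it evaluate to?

date('2054-02-28', '+4 months') → 2054-06-28.
date('2053-11-27', '+79 days') → 2054-02-14.
Later of the two is 2054-06-28.

2054-06-28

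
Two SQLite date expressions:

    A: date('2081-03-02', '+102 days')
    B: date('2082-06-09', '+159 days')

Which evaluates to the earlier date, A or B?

A

A = 2081-06-12.
B = 2082-11-15.
A is earlier.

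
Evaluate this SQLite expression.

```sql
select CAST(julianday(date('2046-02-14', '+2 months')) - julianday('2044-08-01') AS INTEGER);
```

621

Adding +2 months to 2046-02-14 gives 2046-04-14.
30 days remain in August 2044 after the 1st (31 − 1).
Full months from September 2044 through March 2046 contribute their day counts.
Then 14 days into April 2046.
Total: 30 + 30 + 31 + 30 + 31 + 31 + 28 + 31 + 30 + 31 + 30 + 31 + 31 + 30 + 31 + 30 + 31 + 31 + 28 + 31 + 14 = 621.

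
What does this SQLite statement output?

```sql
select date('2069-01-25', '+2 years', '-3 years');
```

2068-01-25

Adding +2 years to 2069-01-25 gives 2071-01-25.
Adding -3 years to 2071-01-25 gives 2068-01-25.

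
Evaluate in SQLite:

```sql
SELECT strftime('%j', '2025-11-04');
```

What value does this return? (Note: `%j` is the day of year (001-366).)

Day-of-year for 2025-11-04: days since 2025-01-01 inclusive = 308, zero-padded to 308.

308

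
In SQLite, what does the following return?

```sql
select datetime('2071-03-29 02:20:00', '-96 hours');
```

-96 hours from 2071-03-29 02:20:00 is 2071-03-25 02:20:00 (crosses midnight).

2071-03-25 02:20:00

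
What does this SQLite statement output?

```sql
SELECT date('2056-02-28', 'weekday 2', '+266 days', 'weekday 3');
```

`weekday 2` advances to the next Tuesday; 2056-02-28 is a Monday, so it moves forward to 2056-02-29.
Applying '+266 days' to 2056-02-29: counting 266 days forward gives 2056-11-21.
`weekday 3` advances to the next Wednesday; 2056-11-21 is a Tuesday, so it moves forward to 2056-11-22.

2056-11-22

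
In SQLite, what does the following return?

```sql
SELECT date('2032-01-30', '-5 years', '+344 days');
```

Adding -5 years to 2032-01-30 gives 2027-01-30.
Applying '+344 days' to 2027-01-30: counting 344 days forward gives 2028-01-09.

2028-01-09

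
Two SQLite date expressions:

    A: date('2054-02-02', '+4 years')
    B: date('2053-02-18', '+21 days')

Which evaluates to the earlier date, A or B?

B

A = 2058-02-02.
B = 2053-03-11.
B is earlier.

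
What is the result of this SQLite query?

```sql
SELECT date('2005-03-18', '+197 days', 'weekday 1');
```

Applying '+197 days' to 2005-03-18: counting 197 days forward gives 2005-10-01.
`weekday 1` advances to the next Monday; 2005-10-01 is a Saturday, so it moves forward to 2005-10-03.

2005-10-03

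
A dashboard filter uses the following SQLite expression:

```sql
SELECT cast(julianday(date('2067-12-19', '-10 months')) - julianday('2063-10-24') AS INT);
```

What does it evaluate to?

Adding -10 months to 2067-12-19 gives 2067-02-19.
7 days remain in October 2063 after the 24th (31 − 24).
Full months from November 2063 through January 2067 contribute their day counts.
Then 19 days into February 2067.
Total: 7 + 30 + 31 + 31 + 29 + 31 + 30 + 31 + 30 + 31 + 31 + 30 + 31 + 30 + 31 + 31 + 28 + 31 + 30 + 31 + 30 + 31 + 31 + 30 + 31 + 30 + 31 + 31 + 28 + 31 + 30 + 31 + 30 + 31 + 31 + 30 + 31 + 30 + 31 + 31 + 19 = 1214.

1214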